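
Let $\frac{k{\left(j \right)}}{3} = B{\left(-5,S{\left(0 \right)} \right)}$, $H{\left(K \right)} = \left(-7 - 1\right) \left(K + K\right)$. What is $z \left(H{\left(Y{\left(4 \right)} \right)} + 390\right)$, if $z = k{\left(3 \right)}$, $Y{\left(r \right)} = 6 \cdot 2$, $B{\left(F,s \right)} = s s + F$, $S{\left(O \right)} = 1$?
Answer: $-2376$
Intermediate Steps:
$B{\left(F,s \right)} = F + s^{2}$ ($B{\left(F,s \right)} = s^{2} + F = F + s^{2}$)
$Y{\left(r \right)} = 12$
$H{\left(K \right)} = - 16 K$ ($H{\left(K \right)} = - 8 \cdot 2 K = - 16 K$)
$k{\left(j \right)} = -12$ ($k{\left(j \right)} = 3 \left(-5 + 1^{2}\right) = 3 \left(-5 + 1\right) = 3 \left(-4\right) = -12$)
$z = -12$
$z \left(H{\left(Y{\left(4 \right)} \right)} + 390\right) = - 12 \left(\left(-16\right) 12 + 390\right) = - 12 \left(-192 + 390\right) = \left(-12\right) 198 = -2376$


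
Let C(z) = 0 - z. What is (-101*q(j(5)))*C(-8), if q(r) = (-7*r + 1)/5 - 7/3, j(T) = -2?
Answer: -1616/3 ≈ -538.67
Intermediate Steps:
C(z) = -z
q(r) = -32/15 - 7*r/5 (q(r) = (1 - 7*r)*(⅕) - 7*⅓ = (⅕ - 7*r/5) - 7/3 = -32/15 - 7*r/5)
(-101*q(j(5)))*C(-8) = (-101*(-32/15 - 7/5*(-2)))*(-1*(-8)) = -101*(-32/15 + 14/5)*8 = -101*⅔*8 = -202/3*8 = -1616/3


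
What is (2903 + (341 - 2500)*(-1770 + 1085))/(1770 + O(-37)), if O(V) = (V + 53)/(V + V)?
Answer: 27413633/32741 ≈ 837.29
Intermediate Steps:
O(V) = (53 + V)/(2*V) (O(V) = (53 + V)/((2*V)) = (53 + V)*(1/(2*V)) = (53 + V)/(2*V))
(2903 + (341 - 2500)*(-1770 + 1085))/(1770 + O(-37)) = (2903 + (341 - 2500)*(-1770 + 1085))/(1770 + (½)*(53 - 37)/(-37)) = (2903 - 2159*(-685))/(1770 + (½)*(-1/37)*16) = (2903 + 1478915)/(1770 - 8/37) = 1481818/(65482/37) = 1481818*(37/65482) = 27413633/32741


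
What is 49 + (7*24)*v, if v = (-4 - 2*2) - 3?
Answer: -1799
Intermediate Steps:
v = -11 (v = (-4 - 4) - 3 = -8 - 3 = -11)
49 + (7*24)*v = 49 + (7*24)*(-11) = 49 + 168*(-11) = 49 - 1848 = -1799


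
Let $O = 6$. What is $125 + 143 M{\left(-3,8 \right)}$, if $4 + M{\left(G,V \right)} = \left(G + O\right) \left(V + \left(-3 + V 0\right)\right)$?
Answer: $1698$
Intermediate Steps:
$M{\left(G,V \right)} = -4 + \left(-3 + V\right) \left(6 + G\right)$ ($M{\left(G,V \right)} = -4 + \left(G + 6\right) \left(V + \left(-3 + V 0\right)\right) = -4 + \left(6 + G\right) \left(V + \left(-3 + 0\right)\right) = -4 + \left(6 + G\right) \left(V - 3\right) = -4 + \left(6 + G\right) \left(-3 + V\right) = -4 + \left(-3 + V\right) \left(6 + G\right)$)
$125 + 143 M{\left(-3,8 \right)} = 125 + 143 \left(-22 - -9 + 6 \cdot 8 - 24\right) = 125 + 143 \left(-22 + 9 + 48 - 24\right) = 125 + 143 \cdot 11 = 125 + 1573 = 1698$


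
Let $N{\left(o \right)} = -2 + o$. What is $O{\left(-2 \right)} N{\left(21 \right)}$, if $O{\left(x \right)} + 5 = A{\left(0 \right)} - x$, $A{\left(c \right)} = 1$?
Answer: $-38$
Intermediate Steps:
$O{\left(x \right)} = -4 - x$ ($O{\left(x \right)} = -5 - \left(-1 + x\right) = -4 - x$)
$O{\left(-2 \right)} N{\left(21 \right)} = \left(-4 - -2\right) \left(-2 + 21\right) = \left(-4 + 2\right) 19 = \left(-2\right) 19 = -38$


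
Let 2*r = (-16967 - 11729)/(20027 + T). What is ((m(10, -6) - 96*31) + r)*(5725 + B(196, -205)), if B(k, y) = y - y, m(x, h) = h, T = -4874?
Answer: -258773400650/15153 ≈ -1.7077e+7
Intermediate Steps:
r = -14348/15153 (r = ((-16967 - 11729)/(20027 - 4874))/2 = (-28696/15153)/2 = (-28696*1/15153)/2 = (½)*(-28696/15153) = -14348/15153 ≈ -0.94688)
B(k, y) = 0
((m(10, -6) - 96*31) + r)*(5725 + B(196, -205)) = ((-6 - 96*31) - 14348/15153)*(5725 + 0) = ((-6 - 2976) - 14348/15153)*5725 = (-2982 - 14348/15153)*5725 = -45200594/15153*5725 = -258773400650/15153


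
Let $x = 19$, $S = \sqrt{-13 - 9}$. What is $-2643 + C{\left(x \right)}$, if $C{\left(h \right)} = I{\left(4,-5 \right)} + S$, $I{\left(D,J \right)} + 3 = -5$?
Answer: $-2651 + i \sqrt{22} \approx -2651.0 + 4.6904 i$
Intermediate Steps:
$S = i \sqrt{22}$ ($S = \sqrt{-22} = i \sqrt{22} \approx 4.6904 i$)
$I{\left(D,J \right)} = -8$ ($I{\left(D,J \right)} = -3 - 5 = -8$)
$C{\left(h \right)} = -8 + i \sqrt{22}$
$-2643 + C{\left(x \right)} = -2643 - \left(8 - i \sqrt{22}\right) = -2651 + i \sqrt{22}$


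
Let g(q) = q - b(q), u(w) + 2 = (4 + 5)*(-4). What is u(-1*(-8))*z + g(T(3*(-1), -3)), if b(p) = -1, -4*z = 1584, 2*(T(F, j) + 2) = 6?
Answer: 15050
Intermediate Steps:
T(F, j) = 1 (T(F, j) = -2 + (½)*6 = -2 + 3 = 1)
z = -396 (z = -¼*1584 = -396)
u(w) = -38 (u(w) = -2 + (4 + 5)*(-4) = -2 + 9*(-4) = -2 - 36 = -38)
g(q) = 1 + q (g(q) = q - 1*(-1) = q + 1 = 1 + q)
u(-1*(-8))*z + g(T(3*(-1), -3)) = -38*(-396) + (1 + 1) = 15048 + 2 = 15050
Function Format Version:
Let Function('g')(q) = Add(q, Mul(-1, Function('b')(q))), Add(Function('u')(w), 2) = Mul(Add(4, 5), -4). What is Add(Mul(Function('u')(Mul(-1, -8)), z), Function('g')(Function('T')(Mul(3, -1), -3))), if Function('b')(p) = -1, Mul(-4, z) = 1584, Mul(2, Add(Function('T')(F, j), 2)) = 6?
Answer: 15050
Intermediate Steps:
Function('T')(F, j) = 1 (Function('T')(F, j) = Add(-2, Mul(Rational(1, 2), 6)) = Add(-2, 3) = 1)
z = -396 (z = Mul(Rational(-1, 4), 1584) = -396)
Function('u')(w) = -38 (Function('u')(w) = Add(-2, Mul(Add(4, 5), -4)) = Add(-2, Mul(9, -4)) = Add(-2, -36) = -38)
Function('g')(q) = Add(1, q) (Function('g')(q) = Add(q, Mul(-1, -1)) = Add(q, 1) = Add(1, q))
Add(Mul(Function('u')(Mul(-1, -8)), z), Function('g')(Function('T')(Mul(3, -1), -3))) = Add(Mul(-38, -396), Add(1, 1)) = Add(15048, 2) = 15050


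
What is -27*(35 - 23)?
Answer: -324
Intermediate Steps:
-27*(35 - 23) = -27*12 = -324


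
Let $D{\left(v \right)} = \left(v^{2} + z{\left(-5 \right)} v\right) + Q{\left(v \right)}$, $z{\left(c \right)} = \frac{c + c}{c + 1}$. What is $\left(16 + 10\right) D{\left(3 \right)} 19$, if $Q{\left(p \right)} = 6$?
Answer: $11115$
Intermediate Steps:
$z{\left(c \right)} = \frac{2 c}{1 + c}$
$D{\left(v \right)} = 6 + v^{2} + \frac{5 v}{2}$ ($D{\left(v \right)} = \left(v^{2} + 2 \left(-5\right) \frac{1}{1 - 5} v\right) + 6 = \left(v^{2} + 2 \left(-5\right) \frac{1}{-4} v\right) + 6 = \left(v^{2} + 2 \left(-5\right) \left(- \frac{1}{4}\right) v\right) + 6 = \left(v^{2} + \frac{5 v}{2}\right) + 6 = 6 + v^{2} + \frac{5 v}{2}$)
$\left(16 + 10\right) D{\left(3 \right)} 19 = \left(16 + 10\right) \left(6 + 3^{2} + \frac{5}{2} \cdot 3\right) 19 = 26 \left(6 + 9 + \frac{15}{2}\right) 19 = 26 \cdot \frac{45}{2} \cdot 19 = 585 \cdot 19 = 11115$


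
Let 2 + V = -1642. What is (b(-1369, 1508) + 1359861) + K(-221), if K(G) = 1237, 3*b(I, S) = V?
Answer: 1360550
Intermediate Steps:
V = -1644 (V = -2 - 1642 = -1644)
b(I, S) = -548 (b(I, S) = (⅓)*(-1644) = -548)
(b(-1369, 1508) + 1359861) + K(-221) = (-548 + 1359861) + 1237 = 1359313 + 1237 = 1360550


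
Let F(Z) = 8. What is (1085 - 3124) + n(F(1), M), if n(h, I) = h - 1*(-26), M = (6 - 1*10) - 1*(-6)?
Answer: -2005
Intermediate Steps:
M = 2 (M = (6 - 10) + 6 = -4 + 6 = 2)
n(h, I) = 26 + h (n(h, I) = h + 26 = 26 + h)
(1085 - 3124) + n(F(1), M) = (1085 - 3124) + (26 + 8) = -2039 + 34 = -2005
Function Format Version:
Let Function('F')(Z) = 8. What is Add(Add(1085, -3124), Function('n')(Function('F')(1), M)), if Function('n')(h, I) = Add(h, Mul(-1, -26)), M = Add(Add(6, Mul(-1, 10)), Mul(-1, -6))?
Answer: -2005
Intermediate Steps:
M = 2 (M = Add(Add(6, -10), 6) = Add(-4, 6) = 2)
Function('n')(h, I) = Add(26, h) (Function('n')(h, I) = Add(h, 26) = Add(26, h))
Add(Add(1085, -3124), Function('n')(Function('F')(1), M)) = Add(Add(1085, -3124), Add(26, 8)) = Add(-2039, 34) = -2005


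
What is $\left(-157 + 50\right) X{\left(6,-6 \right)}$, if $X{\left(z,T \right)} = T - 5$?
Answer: $1177$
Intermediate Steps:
$X{\left(z,T \right)} = -5 + T$ ($X{\left(z,T \right)} = T - 5 = -5 + T$)
$\left(-157 + 50\right) X{\left(6,-6 \right)} = \left(-157 + 50\right) \left(-5 - 6\right) = \left(-107\right) \left(-11\right) = 1177$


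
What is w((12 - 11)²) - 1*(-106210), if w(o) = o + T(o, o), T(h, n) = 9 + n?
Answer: 106221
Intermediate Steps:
w(o) = 9 + 2*o (w(o) = o + (9 + o) = 9 + 2*o)
w((12 - 11)²) - 1*(-106210) = (9 + 2*(12 - 11)²) - 1*(-106210) = (9 + 2*1²) + 106210 = (9 + 2*1) + 106210 = (9 + 2) + 106210 = 11 + 106210 = 106221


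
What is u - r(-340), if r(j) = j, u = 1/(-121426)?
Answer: 41284839/121426 ≈ 340.00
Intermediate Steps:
u = -1/121426 ≈ -8.2355e-6
u - r(-340) = -1/121426 - 1*(-340) = -1/121426 + 340 = 41284839/121426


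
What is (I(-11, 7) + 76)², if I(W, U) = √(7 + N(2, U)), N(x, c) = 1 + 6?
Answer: (76 + √14)² ≈ 6358.7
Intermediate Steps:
N(x, c) = 7
I(W, U) = √14 (I(W, U) = √(7 + 7) = √14)
(I(-11, 7) + 76)² = (√14 + 76)² = (76 + √14)²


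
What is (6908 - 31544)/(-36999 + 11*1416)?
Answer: 8212/7141 ≈ 1.1500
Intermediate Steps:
(6908 - 31544)/(-36999 + 11*1416) = -24636/(-36999 + 15576) = -24636/(-21423) = -24636*(-1/21423) = 8212/7141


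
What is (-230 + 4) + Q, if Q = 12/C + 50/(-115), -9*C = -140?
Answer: -181659/805 ≈ -225.66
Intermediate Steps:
C = 140/9 (C = -⅑*(-140) = 140/9 ≈ 15.556)
Q = 271/805 (Q = 12/(140/9) + 50/(-115) = 12*(9/140) + 50*(-1/115) = 27/35 - 10/23 = 271/805 ≈ 0.33665)
(-230 + 4) + Q = (-230 + 4) + 271/805 = -226 + 271/805 = -181659/805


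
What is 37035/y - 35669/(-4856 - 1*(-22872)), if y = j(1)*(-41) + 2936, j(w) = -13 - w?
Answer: 6022493/702624 ≈ 8.5714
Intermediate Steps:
y = 3510 (y = (-13 - 1*1)*(-41) + 2936 = (-13 - 1)*(-41) + 2936 = -14*(-41) + 2936 = 574 + 2936 = 3510)
37035/y - 35669/(-4856 - 1*(-22872)) = 37035/3510 - 35669/(-4856 - 1*(-22872)) = 37035*(1/3510) - 35669/(-4856 + 22872) = 823/78 - 35669/18016 = 6022493/702624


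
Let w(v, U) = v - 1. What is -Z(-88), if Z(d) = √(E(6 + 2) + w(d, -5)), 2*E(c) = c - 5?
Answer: -5*I*√14/2 ≈ -9.3541*I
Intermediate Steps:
w(v, U) = -1 + v
E(c) = -5/2 + c/2 (E(c) = (c - 5)/2 = (-5 + c)/2 = -5/2 + c/2)
Z(d) = √(½ + d) (Z(d) = √((-5/2 + (6 + 2)/2) + (-1 + d)) = √((-5/2 + (½)*8) + (-1 + d)) = √((-5/2 + 4) + (-1 + d)) = √(3/2 + (-1 + d)) = √(½ + d))
-Z(-88) = -√(2 + 4*(-88))/2 = -√(2 - 352)/2 = -√(-350)/2 = -5*I*√14/2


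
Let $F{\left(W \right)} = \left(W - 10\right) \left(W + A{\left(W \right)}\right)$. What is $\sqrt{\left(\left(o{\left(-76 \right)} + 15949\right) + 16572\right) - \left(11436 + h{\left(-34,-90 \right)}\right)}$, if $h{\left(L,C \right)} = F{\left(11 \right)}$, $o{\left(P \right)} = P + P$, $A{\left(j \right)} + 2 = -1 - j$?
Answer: $2 \sqrt{5234} \approx 144.69$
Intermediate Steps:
$A{\left(j \right)} = -3 - j$ ($A{\left(j \right)} = -2 - \left(1 + j\right) = -3 - j$)
$o{\left(P \right)} = 2 P$
$F{\left(W \right)} = 30 - 3 W$ ($F{\left(W \right)} = \left(W - 10\right) \left(W - \left(3 + W\right)\right) = \left(-10 + W\right) \left(-3\right) = 30 - 3 W$)
$h{\left(L,C \right)} = -3$ ($h{\left(L,C \right)} = 30 - 33 = -3$)
$\sqrt{\left(\left(o{\left(-76 \right)} + 15949\right) + 16572\right) - \left(11436 + h{\left(-34,-90 \right)}\right)} = \sqrt{\left(\left(2 \left(-76\right) + 15949\right) + 16572\right) - 11433} = \sqrt{\left(\left(-152 + 15949\right) + 16572\right) + \left(-11436 + 3\right)} = \sqrt{\left(15797 + 16572\right) - 11433} = \sqrt{32369 - 11433} = \sqrt{20936} = 2 \sqrt{5234}$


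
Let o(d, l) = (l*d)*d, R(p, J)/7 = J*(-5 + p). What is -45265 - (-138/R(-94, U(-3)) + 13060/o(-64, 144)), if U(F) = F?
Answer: -513943377421/11354112 ≈ -45265.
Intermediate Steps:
R(p, J) = 7*J*(-5 + p) (R(p, J) = 7*(J*(-5 + p)) = 7*J*(-5 + p))
o(d, l) = l*d² (o(d, l) = (d*l)*d = l*d²)
-45265 - (-138/R(-94, U(-3)) + 13060/o(-64, 144)) = -45265 - (-138*(-1/(21*(-5 - 94))) + 13060/((144*(-64)²))) = -45265 - (-138/(7*(-3)*(-99)) + 13060/((144*4096))) = -45265 - (-138/2079 + 13060/589824) = -45265 - (-138*1/2079 + 13060*(1/589824)) = -45265 - (-46/693 + 3265/147456) = -45265 - 1*(-502259/11354112) = -45265 + 502259/11354112 = -513943377421/11354112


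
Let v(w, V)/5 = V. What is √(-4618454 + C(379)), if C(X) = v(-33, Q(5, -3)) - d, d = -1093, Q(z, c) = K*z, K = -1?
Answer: I*√4617386 ≈ 2148.8*I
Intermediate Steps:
Q(z, c) = -z
v(w, V) = 5*V
C(X) = 1068 (C(X) = 5*(-1*5) - 1*(-1093) = 5*(-5) + 1093 = -25 + 1093 = 1068)
√(-4618454 + C(379)) = √(-4618454 + 1068) = √(-4617386) = I*√4617386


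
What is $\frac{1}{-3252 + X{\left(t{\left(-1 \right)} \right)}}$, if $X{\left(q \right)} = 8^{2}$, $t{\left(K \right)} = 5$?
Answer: $- \frac{1}{3188} \approx -0.00031368$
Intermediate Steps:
$X{\left(q \right)} = 64$
$\frac{1}{-3252 + X{\left(t{\left(-1 \right)} \right)}} = \frac{1}{-3252 + 64} = \frac{1}{-3188} = - \frac{1}{3188}$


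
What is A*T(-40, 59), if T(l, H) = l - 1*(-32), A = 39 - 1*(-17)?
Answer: -448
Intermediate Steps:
A = 56 (A = 39 + 17 = 56)
T(l, H) = 32 + l (T(l, H) = l + 32 = 32 + l)
A*T(-40, 59) = 56*(32 - 40) = 56*(-8) = -448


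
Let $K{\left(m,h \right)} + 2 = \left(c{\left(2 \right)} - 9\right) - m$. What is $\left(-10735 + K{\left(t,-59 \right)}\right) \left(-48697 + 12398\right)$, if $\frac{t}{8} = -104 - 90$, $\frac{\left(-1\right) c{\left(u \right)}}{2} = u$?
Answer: $333878202$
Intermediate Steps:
$c{\left(u \right)} = - 2 u$
$t = -1552$ ($t = 8 \left(-104 - 90\right) = 8 \left(-194\right) = -1552$)
$K{\left(m,h \right)} = -15 - m$ ($K{\left(m,h \right)} = -2 - \left(13 + m\right) = -15 - m$)
$\left(-10735 + K{\left(t,-59 \right)}\right) \left(-48697 + 12398\right) = \left(-10735 - -1537\right) \left(-48697 + 12398\right) = \left(-10735 + \left(-15 + 1552\right)\right) \left(-36299\right) = \left(-10735 + 1537\right) \left(-36299\right) = \left(-9198\right) \left(-36299\right) = 333878202$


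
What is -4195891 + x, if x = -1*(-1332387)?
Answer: -2863504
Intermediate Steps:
x = 1332387
-4195891 + x = -4195891 + 1332387 = -2863504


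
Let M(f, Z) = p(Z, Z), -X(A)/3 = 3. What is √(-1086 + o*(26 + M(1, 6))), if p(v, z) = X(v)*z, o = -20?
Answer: I*√526 ≈ 22.935*I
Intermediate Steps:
X(A) = -9 (X(A) = -3*3 = -9)
p(v, z) = -9*z
M(f, Z) = -9*Z
√(-1086 + o*(26 + M(1, 6))) = √(-1086 - 20*(26 - 9*6)) = √(-1086 - 20*(26 - 54)) = √(-1086 - 20*(-28)) = √(-1086 + 560) = √(-526) = I*√526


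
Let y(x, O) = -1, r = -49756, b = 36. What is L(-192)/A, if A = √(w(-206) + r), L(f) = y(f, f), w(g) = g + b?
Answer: I*√49926/49926 ≈ 0.0044755*I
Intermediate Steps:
w(g) = 36 + g (w(g) = g + 36 = 36 + g)
L(f) = -1
A = I*√49926 (A = √((36 - 206) - 49756) = √(-170 - 49756) = √(-49926) = I*√49926 ≈ 223.44*I)
L(-192)/A = -1/(I*√49926) = -(-1)*I*√49926/49926 = I*√49926/49926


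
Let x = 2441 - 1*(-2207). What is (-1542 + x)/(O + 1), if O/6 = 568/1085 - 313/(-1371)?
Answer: 1540094570/2732511 ≈ 563.62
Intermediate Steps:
O = 2236666/495845 (O = 6*(568/1085 - 313/(-1371)) = 6*(568*(1/1085) - 313*(-1/1371)) = 6*(568/1085 + 313/1371) = 6*(1118333/1487535) = 2236666/495845 ≈ 4.5108)
x = 4648 (x = 2441 + 2207 = 4648)
(-1542 + x)/(O + 1) = (-1542 + 4648)/(2236666/495845 + 1) = 3106/(2732511/495845) = 3106*(495845/2732511) = 1540094570/2732511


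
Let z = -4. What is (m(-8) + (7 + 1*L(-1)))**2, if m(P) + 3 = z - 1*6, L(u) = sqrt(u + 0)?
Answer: (6 - I)**2 ≈ 35.0 - 12.0*I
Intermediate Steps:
L(u) = sqrt(u)
m(P) = -13 (m(P) = -3 + (-4 - 1*6) = -3 + (-4 - 6) = -3 - 10 = -13)
(m(-8) + (7 + 1*L(-1)))**2 = (-13 + (7 + 1*sqrt(-1)))**2 = (-13 + (7 + 1*I))**2 = (-13 + (7 + I))**2 = (-6 + I)**2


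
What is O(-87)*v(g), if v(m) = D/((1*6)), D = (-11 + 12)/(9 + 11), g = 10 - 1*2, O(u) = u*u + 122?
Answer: 7691/120 ≈ 64.092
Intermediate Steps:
O(u) = 122 + u² (O(u) = u² + 122 = 122 + u²)
g = 8 (g = 10 - 2 = 8)
D = 1/20 ≈ 0.050000
v(m) = 1/120 (v(m) = 1/(20*((1*6))) = (1/20)/6 = (1/20)*(⅙) = 1/120)
O(-87)*v(g) = (122 + (-87)²)*(1/120) = (122 + 7569)*(1/120) = 7691*(1/120) = 7691/120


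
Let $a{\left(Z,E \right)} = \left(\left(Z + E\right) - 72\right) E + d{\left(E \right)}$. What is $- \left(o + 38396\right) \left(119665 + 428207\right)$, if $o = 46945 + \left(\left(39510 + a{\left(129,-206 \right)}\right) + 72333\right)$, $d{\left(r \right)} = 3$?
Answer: $-124849619232$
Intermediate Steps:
$a{\left(Z,E \right)} = 3 + E \left(-72 + E + Z\right)$ ($a{\left(Z,E \right)} = \left(\left(Z + E\right) - 72\right) E + 3 = \left(\left(E + Z\right) - 72\right) E + 3 = \left(-72 + E + Z\right) E + 3 = E \left(-72 + E + Z\right) + 3 = 3 + E \left(-72 + E + Z\right)$)
$o = 189485$ ($o = 46945 + \left(\left(39510 + \left(3 + \left(-206\right)^{2} - -14832 - 26574\right)\right) + 72333\right) = 46945 + \left(\left(39510 + \left(3 + 42436 + 14832 - 26574\right)\right) + 72333\right) = 46945 + \left(\left(39510 + 30697\right) + 72333\right) = 46945 + \left(70207 + 72333\right) = 46945 + 142540 = 189485$)
$- \left(o + 38396\right) \left(119665 + 428207\right) = - \left(189485 + 38396\right) \left(119665 + 428207\right) = - 227881 \cdot 547872 = \left(-1\right) 124849619232 = -124849619232$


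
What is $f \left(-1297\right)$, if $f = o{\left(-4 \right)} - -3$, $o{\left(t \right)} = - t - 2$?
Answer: $-6485$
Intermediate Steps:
$o{\left(t \right)} = -2 - t$
$f = 5$ ($f = \left(-2 - -4\right) - -3 = \left(-2 + 4\right) + 3 = 2 + 3 = 5$)
$f \left(-1297\right) = 5 \left(-1297\right) = -6485$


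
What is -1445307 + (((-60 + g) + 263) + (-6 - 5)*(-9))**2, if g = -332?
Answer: -1444407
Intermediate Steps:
-1445307 + (((-60 + g) + 263) + (-6 - 5)*(-9))**2 = -1445307 + (((-60 - 332) + 263) + (-6 - 5)*(-9))**2 = -1445307 + ((-392 + 263) - 11*(-9))**2 = -1445307 + (-129 + 99)**2 = -1445307 + (-30)**2 = -1445307 + 900 = -1444407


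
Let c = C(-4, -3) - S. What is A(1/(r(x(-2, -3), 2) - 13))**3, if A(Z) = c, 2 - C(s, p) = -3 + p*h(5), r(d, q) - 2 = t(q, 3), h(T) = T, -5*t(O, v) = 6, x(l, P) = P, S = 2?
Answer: 5832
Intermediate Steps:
t(O, v) = -6/5 (t(O, v) = -1/5*6 = -6/5)
r(d, q) = 4/5 (r(d, q) = 2 - 6/5 = 4/5)
C(s, p) = 5 - 5*p (C(s, p) = 2 - (-3 + p*5) = 2 - (-3 + 5*p) = 2 + (3 - 5*p) = 5 - 5*p)
c = 18 (c = (5 - 5*(-3)) - 1*2 = (5 + 15) - 2 = 20 - 2 = 18)
A(Z) = 18
A(1/(r(x(-2, -3), 2) - 13))**3 = 18**3 = 5832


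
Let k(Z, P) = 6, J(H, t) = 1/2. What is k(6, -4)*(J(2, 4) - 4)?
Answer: -21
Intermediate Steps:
J(H, t) = 1/2
k(6, -4)*(J(2, 4) - 4) = 6*(1/2 - 4) = 6*(-7/2) = -21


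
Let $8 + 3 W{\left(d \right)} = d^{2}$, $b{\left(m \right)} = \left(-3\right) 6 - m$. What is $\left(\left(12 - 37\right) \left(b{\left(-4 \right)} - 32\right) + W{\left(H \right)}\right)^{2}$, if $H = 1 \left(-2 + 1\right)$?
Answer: $\frac{11854249}{9} \approx 1.3171 \cdot 10^{6}$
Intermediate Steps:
$b{\left(m \right)} = -18 - m$
$H = -1$ ($H = 1 \left(-1\right) = -1$)
$W{\left(d \right)} = - \frac{8}{3} + \frac{d^{2}}{3}$
$\left(\left(12 - 37\right) \left(b{\left(-4 \right)} - 32\right) + W{\left(H \right)}\right)^{2} = \left(\left(12 - 37\right) \left(\left(-18 - -4\right) - 32\right) - \left(\frac{8}{3} - \frac{\left(-1\right)^{2}}{3}\right)\right)^{2} = \left(- 25 \left(\left(-18 + 4\right) - 32\right) + \left(- \frac{8}{3} + \frac{1}{3} \cdot 1\right)\right)^{2} = \left(- 25 \left(-14 - 32\right) + \left(- \frac{8}{3} + \frac{1}{3}\right)\right)^{2} = \left(\left(-25\right) \left(-46\right) - \frac{7}{3}\right)^{2} = \left(1150 - \frac{7}{3}\right)^{2} = \left(\frac{3443}{3}\right)^{2} = \frac{11854249}{9}$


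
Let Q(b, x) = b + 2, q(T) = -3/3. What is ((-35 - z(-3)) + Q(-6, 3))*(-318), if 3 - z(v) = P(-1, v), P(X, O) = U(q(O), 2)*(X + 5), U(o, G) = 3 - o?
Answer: 8268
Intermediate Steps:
q(T) = -1 (q(T) = -3*1/3 = -1)
P(X, O) = 20 + 4*X (P(X, O) = (3 - 1*(-1))*(X + 5) = (3 + 1)*(5 + X) = 4*(5 + X) = 20 + 4*X)
z(v) = -13 (z(v) = 3 - (20 + 4*(-1)) = 3 - (20 - 4) = 3 - 1*16 = 3 - 16 = -13)
Q(b, x) = 2 + b
((-35 - z(-3)) + Q(-6, 3))*(-318) = ((-35 - 1*(-13)) + (2 - 6))*(-318) = ((-35 + 13) - 4)*(-318) = (-22 - 4)*(-318) = -26*(-318) = 8268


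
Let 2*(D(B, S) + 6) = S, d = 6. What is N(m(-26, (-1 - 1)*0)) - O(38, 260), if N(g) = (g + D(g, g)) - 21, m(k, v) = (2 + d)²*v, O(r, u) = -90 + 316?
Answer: -253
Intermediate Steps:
D(B, S) = -6 + S/2
O(r, u) = 226
m(k, v) = 64*v (m(k, v) = (2 + 6)²*v = 8²*v = 64*v)
N(g) = -27 + 3*g/2 (N(g) = (g + (-6 + g/2)) - 21 = (-6 + 3*g/2) - 21 = -27 + 3*g/2)
N(m(-26, (-1 - 1)*0)) - O(38, 260) = (-27 + 3*(64*((-1 - 1)*0))/2) - 1*226 = (-27 + 3*(64*(-2*0))/2) - 226 = (-27 + 3*(64*0)/2) - 226 = (-27 + (3/2)*0) - 226 = (-27 + 0) - 226 = -27 - 226 = -253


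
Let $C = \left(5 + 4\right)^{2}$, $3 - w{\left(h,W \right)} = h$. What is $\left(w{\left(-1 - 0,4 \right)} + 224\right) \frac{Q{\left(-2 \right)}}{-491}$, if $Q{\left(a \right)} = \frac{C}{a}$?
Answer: $\frac{9234}{491} \approx 18.807$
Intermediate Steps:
$w{\left(h,W \right)} = 3 - h$
$C = 81$ ($C = 9^{2} = 81$)
$Q{\left(a \right)} = \frac{81}{a}$
$\left(w{\left(-1 - 0,4 \right)} + 224\right) \frac{Q{\left(-2 \right)}}{-491} = \left(\left(3 - \left(-1 - 0\right)\right) + 224\right) \frac{81 \frac{1}{-2}}{-491} = \left(\left(3 - \left(-1 + 0\right)\right) + 224\right) 81 \left(- \frac{1}{2}\right) \left(- \frac{1}{491}\right) = \left(\left(3 - -1\right) + 224\right) \left(\left(- \frac{81}{2}\right) \left(- \frac{1}{491}\right)\right) = \left(\left(3 + 1\right) + 224\right) \frac{81}{982} = \left(4 + 224\right) \frac{81}{982} = 228 \cdot \frac{81}{982} = \frac{9234}{491}$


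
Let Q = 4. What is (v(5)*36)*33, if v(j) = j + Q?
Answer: 10692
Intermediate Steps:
v(j) = 4 + j (v(j) = j + 4 = 4 + j)
(v(5)*36)*33 = ((4 + 5)*36)*33 = (9*36)*33 = 324*33 = 10692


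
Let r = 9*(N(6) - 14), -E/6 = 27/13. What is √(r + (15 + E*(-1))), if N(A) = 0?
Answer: I*√16653/13 ≈ 9.9267*I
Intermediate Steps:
E = -162/13 ≈ -12.462
r = -126 (r = 9*(0 - 14) = 9*(-14) = -126)
√(r + (15 + E*(-1))) = √(-126 + (15 - 162/13*(-1))) = √(-126 + (15 + 162/13)) = √(-126 + 357/13) = √(-1281/13) = I*√16653/13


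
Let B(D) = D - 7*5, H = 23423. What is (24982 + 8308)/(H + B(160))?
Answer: 16645/11774 ≈ 1.4137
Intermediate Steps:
B(D) = -35 + D (B(D) = D - 35 = -35 + D)
(24982 + 8308)/(H + B(160)) = (24982 + 8308)/(23423 + (-35 + 160)) = 33290/(23423 + 125) = 33290/23548 = 33290*(1/23548) = 16645/11774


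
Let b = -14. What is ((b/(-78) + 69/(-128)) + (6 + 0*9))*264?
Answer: 309727/208 ≈ 1489.1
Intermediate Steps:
((b/(-78) + 69/(-128)) + (6 + 0*9))*264 = ((-14/(-78) + 69/(-128)) + (6 + 0*9))*264 = ((-14*(-1/78) + 69*(-1/128)) + (6 + 0))*264 = ((7/39 - 69/128) + 6)*264 = (-1795/4992 + 6)*264 = (28157/4992)*264 = 309727/208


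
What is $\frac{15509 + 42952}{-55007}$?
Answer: $- \frac{58461}{55007} \approx -1.0628$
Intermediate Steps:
$\frac{15509 + 42952}{-55007} = 58461 \left(- \frac{1}{55007}\right) = - \frac{58461}{55007}$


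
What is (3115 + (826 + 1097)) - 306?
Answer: 4732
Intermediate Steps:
(3115 + (826 + 1097)) - 306 = (3115 + 1923) - 306 = 5038 - 306 = 4732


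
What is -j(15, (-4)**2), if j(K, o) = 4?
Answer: -4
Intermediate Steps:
-j(15, (-4)**2) = -1*4 = -4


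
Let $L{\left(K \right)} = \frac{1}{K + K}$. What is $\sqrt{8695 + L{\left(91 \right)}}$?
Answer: $\frac{\sqrt{288013362}}{182} \approx 93.247$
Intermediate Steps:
$L{\left(K \right)} = \frac{1}{2 K}$
$\sqrt{8695 + L{\left(91 \right)}} = \sqrt{8695 + \frac{1}{2 \cdot 91}} = \sqrt{8695 + \frac{1}{2} \cdot \frac{1}{91}} = \sqrt{8695 + \frac{1}{182}} = \sqrt{\frac{1582491}{182}} = \frac{\sqrt{288013362}}{182}$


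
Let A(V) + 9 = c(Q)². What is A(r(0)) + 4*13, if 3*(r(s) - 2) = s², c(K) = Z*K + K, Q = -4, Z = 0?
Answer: 59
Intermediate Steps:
c(K) = K (c(K) = 0*K + K = 0 + K = K)
r(s) = 2 + s²/3
A(V) = 7 (A(V) = -9 + (-4)² = -9 + 16 = 7)
A(r(0)) + 4*13 = 7 + 4*13 = 7 + 52 = 59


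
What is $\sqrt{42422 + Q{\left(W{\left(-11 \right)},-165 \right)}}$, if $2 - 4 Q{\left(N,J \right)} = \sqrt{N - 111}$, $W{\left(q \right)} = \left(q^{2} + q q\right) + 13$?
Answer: $\frac{\sqrt{169678}}{2} \approx 205.96$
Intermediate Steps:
$W{\left(q \right)} = 13 + 2 q^{2}$ ($W{\left(q \right)} = \left(q^{2} + q^{2}\right) + 13 = 2 q^{2} + 13 = 13 + 2 q^{2}$)
$Q{\left(N,J \right)} = \frac{1}{2} - \frac{\sqrt{-111 + N}}{4}$ ($Q{\left(N,J \right)} = \frac{1}{2} - \frac{\sqrt{N - 111}}{4} = \frac{1}{2} - \frac{\sqrt{-111 + N}}{4}$)
$\sqrt{42422 + Q{\left(W{\left(-11 \right)},-165 \right)}} = \sqrt{42422 + \left(\frac{1}{2} - \frac{\sqrt{-111 + \left(13 + 2 \left(-11\right)^{2}\right)}}{4}\right)} = \sqrt{42422 + \left(\frac{1}{2} - \frac{\sqrt{-111 + \left(13 + 2 \cdot 121\right)}}{4}\right)} = \sqrt{42422 + \left(\frac{1}{2} - \frac{\sqrt{-111 + \left(13 + 242\right)}}{4}\right)} = \sqrt{42422 + \left(\frac{1}{2} - \frac{\sqrt{-111 + 255}}{4}\right)} = \sqrt{42422 + \left(\frac{1}{2} - \frac{\sqrt{144}}{4}\right)} = \sqrt{42422 + \left(\frac{1}{2} - 3\right)} = \sqrt{42422 - \frac{5}{2}} = \sqrt{\frac{84839}{2}} = \frac{\sqrt{169678}}{2}$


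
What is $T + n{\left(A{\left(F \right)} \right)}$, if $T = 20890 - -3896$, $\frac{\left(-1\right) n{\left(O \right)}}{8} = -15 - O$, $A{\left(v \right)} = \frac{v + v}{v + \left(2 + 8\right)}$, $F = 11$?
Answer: $\frac{523202}{21} \approx 24914.0$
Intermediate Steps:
$A{\left(v \right)} = \frac{2 v}{10 + v}$ ($A{\left(v \right)} = \frac{2 v}{v + 10} = \frac{2 v}{10 + v}$)
$n{\left(O \right)} = 120 + 8 O$ ($n{\left(O \right)} = - 8 \left(-15 - O\right) = 120 + 8 O$)
$T = 24786$ ($T = 20890 + 3896 = 24786$)
$T + n{\left(A{\left(F \right)} \right)} = 24786 + \left(120 + 8 \cdot 2 \cdot 11 \frac{1}{10 + 11}\right) = 24786 + \left(120 + 8 \cdot 2 \cdot 11 \cdot \frac{1}{21}\right) = 24786 + \left(120 + 8 \cdot \frac{22}{21}\right) = 24786 + \left(120 + \frac{176}{21}\right) = 24786 + \frac{2696}{21} = \frac{523202}{21}$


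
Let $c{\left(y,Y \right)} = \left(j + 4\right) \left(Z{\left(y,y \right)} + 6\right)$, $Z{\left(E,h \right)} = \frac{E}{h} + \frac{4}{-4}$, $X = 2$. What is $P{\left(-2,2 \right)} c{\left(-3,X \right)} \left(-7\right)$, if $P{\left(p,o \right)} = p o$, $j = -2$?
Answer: $336$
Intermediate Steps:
$Z{\left(E,h \right)} = -1 + \frac{E}{h}$ ($Z{\left(E,h \right)} = \frac{E}{h} + 4 \left(- \frac{1}{4}\right) = \frac{E}{h} - 1 = -1 + \frac{E}{h}$)
$c{\left(y,Y \right)} = 12$ ($c{\left(y,Y \right)} = \left(-2 + 4\right) \left(\frac{y - y}{y} + 6\right) = 2 \left(\frac{1}{y} 0 + 6\right) = 2 \left(0 + 6\right) = 2 \cdot 6 = 12$)
$P{\left(p,o \right)} = o p$
$P{\left(-2,2 \right)} c{\left(-3,X \right)} \left(-7\right) = 2 \left(-2\right) 12 \left(-7\right) = \left(-4\right) 12 \left(-7\right) = \left(-48\right) \left(-7\right) = 336$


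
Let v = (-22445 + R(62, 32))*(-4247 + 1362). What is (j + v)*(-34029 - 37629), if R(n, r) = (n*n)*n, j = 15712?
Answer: 44629085589894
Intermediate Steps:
R(n, r) = n**3 (R(n, r) = n**2*n = n**3)
v = -622822455 (v = (-22445 + 62**3)*(-4247 + 1362) = (-22445 + 238328)*(-2885) = 215883*(-2885) = -622822455)
(j + v)*(-34029 - 37629) = (15712 - 622822455)*(-34029 - 37629) = -622806743*(-71658) = 44629085589894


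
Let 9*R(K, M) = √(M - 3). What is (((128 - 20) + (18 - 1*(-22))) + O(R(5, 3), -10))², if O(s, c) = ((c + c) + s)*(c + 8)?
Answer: 35344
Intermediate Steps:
R(K, M) = √(-3 + M)/9 (R(K, M) = √(M - 3)/9 = √(-3 + M)/9)
O(s, c) = (8 + c)*(s + 2*c) (O(s, c) = (2*c + s)*(8 + c) = (s + 2*c)*(8 + c) = (8 + c)*(s + 2*c))
(((128 - 20) + (18 - 1*(-22))) + O(R(5, 3), -10))² = (((128 - 20) + (18 - 1*(-22))) + (2*(-10)² + 8*(√(-3 + 3)/9) + 16*(-10) - 10*√(-3 + 3)/9))² = ((108 + (18 + 22)) + (2*100 + 8*(√0/9) - 160 - 10*√0/9))² = ((108 + 40) + (200 + 8*((⅑)*0) - 160 - 10*0/9))² = (148 + (200 + 8*0 - 160 - 10*0))² = (148 + (200 + 0 - 160 + 0))² = (148 + 40)² = 188² = 35344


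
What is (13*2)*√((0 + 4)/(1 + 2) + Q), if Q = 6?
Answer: 26*√66/3 ≈ 70.408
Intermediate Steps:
(13*2)*√((0 + 4)/(1 + 2) + Q) = (13*2)*√((0 + 4)/(1 + 2) + 6) = 26*√(4/3 + 6) = 26*√(22/3) = 26*(√66/3) = 26*√66/3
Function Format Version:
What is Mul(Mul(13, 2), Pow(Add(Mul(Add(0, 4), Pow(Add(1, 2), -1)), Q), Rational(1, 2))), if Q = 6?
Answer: Mul(Rational(26, 3), Pow(66, Rational(1, 2))) ≈ 70.408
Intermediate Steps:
Mul(Mul(13, 2), Pow(Add(Mul(Add(0, 4), Pow(Add(1, 2), -1)), Q), Rational(1, 2))) = Mul(Mul(13, 2), Pow(Add(Mul(Add(0, 4), Pow(Add(1, 2), -1)), 6), Rational(1, 2))) = Mul(26, Pow(Add(Mul(4, Pow(3, -1)), 6), Rational(1, 2))) = Mul(26, Pow(Add(Mul(4, Rational(1, 3)), 6), Rational(1, 2))) = Mul(26, Pow(Add(Rational(4, 3), 6), Rational(1, 2))) = Mul(26, Pow(Rational(22, 3), Rational(1, 2))) = Mul(26, Mul(Rational(1, 3), Pow(66, Rational(1, 2)))) = Mul(Rational(26, 3), Pow(66, Rational(1, 2)))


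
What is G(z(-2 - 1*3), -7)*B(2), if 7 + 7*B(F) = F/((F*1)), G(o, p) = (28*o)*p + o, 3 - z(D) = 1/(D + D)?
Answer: 3627/7 ≈ 518.14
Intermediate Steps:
z(D) = 3 - 1/(2*D) (z(D) = 3 - 1/(D + D) = 3 - 1/(2*D))
G(o, p) = o + 28*o*p (G(o, p) = 28*o*p + o = o + 28*o*p)
B(F) = -6/7 (B(F) = -1 + (F/((F*1)))/7 = -1 + (F/F)/7 = -1 + (⅐)*1 = -1 + ⅐ = -6/7)
G(z(-2 - 1*3), -7)*B(2) = ((3 - 1/(2*(-2 - 1*3)))*(1 + 28*(-7)))*(-6/7) = ((3 - 1/(2*(-2 - 3)))*(1 - 196))*(-6/7) = ((3 - ½/(-5))*(-195))*(-6/7) = ((3 - ½*(-⅕))*(-195))*(-6/7) = ((3 + ⅒)*(-195))*(-6/7) = ((31/10)*(-195))*(-6/7) = -1209/2*(-6/7) = 3627/7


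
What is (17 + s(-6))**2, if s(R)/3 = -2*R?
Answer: 2809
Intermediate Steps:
s(R) = -6*R (s(R) = 3*(-2*R) = -6*R)
(17 + s(-6))**2 = (17 - 6*(-6))**2 = (17 + 36)**2 = 53**2 = 2809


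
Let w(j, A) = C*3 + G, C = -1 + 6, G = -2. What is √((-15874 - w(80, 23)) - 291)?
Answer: I*√16178 ≈ 127.19*I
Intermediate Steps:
C = 5
w(j, A) = 13 (w(j, A) = 5*3 - 2 = 15 - 2 = 13)
√((-15874 - w(80, 23)) - 291) = √((-15874 - 1*13) - 291) = √((-15874 - 13) - 291) = √(-15887 - 291) = √(-16178) = I*√16178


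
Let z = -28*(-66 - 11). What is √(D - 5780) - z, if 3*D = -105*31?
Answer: -2156 + I*√6865 ≈ -2156.0 + 82.855*I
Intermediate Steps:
D = -1085 (D = (-105*31)/3 = (⅓)*(-3255) = -1085)
z = 2156 (z = -28*(-77) = 2156)
√(D - 5780) - z = √(-1085 - 5780) - 1*2156 = √(-6865) - 2156 = I*√6865 - 2156 = -2156 + I*√6865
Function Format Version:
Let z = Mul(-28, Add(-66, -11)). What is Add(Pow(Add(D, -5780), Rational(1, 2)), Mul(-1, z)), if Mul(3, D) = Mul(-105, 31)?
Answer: Add(-2156, Mul(I, Pow(6865, Rational(1, 2)))) ≈ Add(-2156.0, Mul(82.855, I))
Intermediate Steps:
D = -1085 (D = Mul(Rational(1, 3), Mul(-105, 31)) = Mul(Rational(1, 3), -3255) = -1085)
z = 2156 (z = Mul(-28, -77) = 2156)
Add(Pow(Add(D, -5780), Rational(1, 2)), Mul(-1, z)) = Add(Pow(Add(-1085, -5780), Rational(1, 2)), Mul(-1, 2156)) = Add(Pow(-6865, Rational(1, 2)), -2156) = Add(Mul(I, Pow(6865, Rational(1, 2))), -2156) = Add(-2156, Mul(I, Pow(6865, Rational(1, 2))))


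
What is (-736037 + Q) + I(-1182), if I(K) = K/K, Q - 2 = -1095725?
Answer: -1831759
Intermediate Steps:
Q = -1095723 (Q = 2 - 1095725 = -1095723)
I(K) = 1
(-736037 + Q) + I(-1182) = (-736037 - 1095723) + 1 = -1831760 + 1 = -1831759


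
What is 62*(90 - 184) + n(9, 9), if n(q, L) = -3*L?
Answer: -5855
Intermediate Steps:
62*(90 - 184) + n(9, 9) = 62*(90 - 184) - 3*9 = 62*(-94) - 27 = -5828 - 27 = -5855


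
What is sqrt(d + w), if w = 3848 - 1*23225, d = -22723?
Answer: 10*I*sqrt(421) ≈ 205.18*I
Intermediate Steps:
w = -19377 (w = 3848 - 23225 = -19377)
sqrt(d + w) = sqrt(-22723 - 19377) = sqrt(-42100) = 10*I*sqrt(421)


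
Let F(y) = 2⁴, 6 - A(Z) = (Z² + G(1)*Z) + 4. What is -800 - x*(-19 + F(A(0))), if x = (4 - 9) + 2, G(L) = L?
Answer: -809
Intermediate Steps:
x = -3 (x = -5 + 2 = -3)
A(Z) = 2 - Z - Z² (A(Z) = 6 - ((Z² + 1*Z) + 4) = 6 - ((Z² + Z) + 4) = 6 - ((Z + Z²) + 4) = 6 - (4 + Z + Z²) = 6 + (-4 - Z - Z²) = 2 - Z - Z²)
F(y) = 16
-800 - x*(-19 + F(A(0))) = -800 - (-3)*(-19 + 16) = -800 - (-3)*(-3) = -800 - 1*9 = -800 - 9 = -809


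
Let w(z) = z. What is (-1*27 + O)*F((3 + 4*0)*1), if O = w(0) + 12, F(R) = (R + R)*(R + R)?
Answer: -540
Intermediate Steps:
F(R) = 4*R² (F(R) = (2*R)*(2*R) = 4*R²)
O = 12 (O = 0 + 12 = 12)
(-1*27 + O)*F((3 + 4*0)*1) = (-1*27 + 12)*(4*((3 + 4*0)*1)²) = (-27 + 12)*(4*((3 + 0)*1)²) = -60*(3*1)² = -60*3² = -60*9 = -15*36 = -540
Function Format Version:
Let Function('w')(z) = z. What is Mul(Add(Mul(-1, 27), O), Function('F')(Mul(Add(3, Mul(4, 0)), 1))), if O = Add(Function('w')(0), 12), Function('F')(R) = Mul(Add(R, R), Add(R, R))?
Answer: -540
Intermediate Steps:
Function('F')(R) = Mul(4, Pow(R, 2)) (Function('F')(R) = Mul(Mul(2, R), Mul(2, R)) = Mul(4, Pow(R, 2)))
O = 12 (O = Add(0, 12) = 12)
Mul(Add(Mul(-1, 27), O), Function('F')(Mul(Add(3, Mul(4, 0)), 1))) = Mul(Add(Mul(-1, 27), 12), Mul(4, Pow(Mul(Add(3, Mul(4, 0)), 1), 2))) = Mul(Add(-27, 12), Mul(4, Pow(Mul(Add(3, 0), 1), 2))) = Mul(-15, Mul(4, Pow(Mul(3, 1), 2))) = Mul(-15, Mul(4, Pow(3, 2))) = Mul(-15, Mul(4, 9)) = Mul(-15, 36) = -540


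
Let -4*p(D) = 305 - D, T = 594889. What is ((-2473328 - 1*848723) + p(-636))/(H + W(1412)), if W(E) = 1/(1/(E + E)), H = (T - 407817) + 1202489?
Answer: -2657829/1113908 ≈ -2.3860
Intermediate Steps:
p(D) = -305/4 + D/4 (p(D) = -(305 - D)/4 = -305/4 + D/4)
H = 1389561 (H = (594889 - 407817) + 1202489 = 187072 + 1202489 = 1389561)
W(E) = 2*E (W(E) = 1/(1/(2*E)) = 2*E)
((-2473328 - 1*848723) + p(-636))/(H + W(1412)) = ((-2473328 - 1*848723) + (-305/4 + (¼)*(-636)))/(1389561 + 2*1412) = ((-2473328 - 848723) + (-305/4 - 159))/(1389561 + 2824) = (-3322051 - 941/4)/1392385 = -13289145/4*1/1392385 = -2657829/1113908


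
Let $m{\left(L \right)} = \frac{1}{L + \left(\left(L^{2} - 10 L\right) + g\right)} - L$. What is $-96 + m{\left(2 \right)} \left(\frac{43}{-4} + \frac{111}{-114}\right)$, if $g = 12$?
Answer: $- \frac{10137}{152} \approx -66.691$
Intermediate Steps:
$m{\left(L \right)} = \frac{1}{12 + L^{2} - 9 L} - L$ ($m{\left(L \right)} = \frac{1}{L + \left(\left(L^{2} - 10 L\right) + 12\right)} - L = \frac{1}{L + \left(12 + L^{2} - 10 L\right)} - L = \frac{1}{12 + L^{2} - 9 L} - L$)
$-96 + m{\left(2 \right)} \left(\frac{43}{-4} + \frac{111}{-114}\right) = -96 + \frac{1 - 2^{3} - 24 + 9 \cdot 2^{2}}{12 + 2^{2} - 18} \left(\frac{43}{-4} + \frac{111}{-114}\right) = -96 + \frac{1 - 8 - 24 + 9 \cdot 4}{12 + 4 - 18} \left(43 \left(- \frac{1}{4}\right) + 111 \left(- \frac{1}{114}\right)\right) = -96 + \frac{1 - 8 - 24 + 36}{-2} \left(- \frac{43}{4} - \frac{37}{38}\right) = -96 + \left(- \frac{1}{2}\right) 5 \left(- \frac{891}{76}\right) = -96 - - \frac{4455}{152} = -96 + \frac{4455}{152} = - \frac{10137}{152}$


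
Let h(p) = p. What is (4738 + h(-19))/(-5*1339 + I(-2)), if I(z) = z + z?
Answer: -143/203 ≈ -0.70443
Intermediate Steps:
I(z) = 2*z
(4738 + h(-19))/(-5*1339 + I(-2)) = (4738 - 19)/(-5*1339 + 2*(-2)) = 4719/(-6695 - 4) = 4719/(-6699) = 4719*(-1/6699) = -143/203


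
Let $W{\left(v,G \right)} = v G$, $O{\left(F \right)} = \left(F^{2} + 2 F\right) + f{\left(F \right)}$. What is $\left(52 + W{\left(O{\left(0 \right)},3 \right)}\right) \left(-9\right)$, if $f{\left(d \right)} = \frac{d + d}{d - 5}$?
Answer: $-468$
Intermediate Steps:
$f{\left(d \right)} = \frac{2 d}{-5 + d}$
$O{\left(F \right)} = F^{2} + 2 F + \frac{2 F}{-5 + F}$ ($O{\left(F \right)} = \left(F^{2} + 2 F\right) + \frac{2 F}{-5 + F} = F^{2} + 2 F + \frac{2 F}{-5 + F}$)
$W{\left(v,G \right)} = G v$
$\left(52 + W{\left(O{\left(0 \right)},3 \right)}\right) \left(-9\right) = \left(52 + 3 \frac{0 \left(2 + \left(-5 + 0\right) \left(2 + 0\right)\right)}{-5 + 0}\right) \left(-9\right) = \left(52 + 3 \frac{0 \left(2 - 10\right)}{-5}\right) \left(-9\right) = \left(52 + 3 \cdot 0 \left(- \frac{1}{5}\right) \left(2 - 10\right)\right) \left(-9\right) = \left(52 + 3 \cdot 0 \left(- \frac{1}{5}\right) \left(-8\right)\right) \left(-9\right) = \left(52 + 3 \cdot 0\right) \left(-9\right) = \left(52 + 0\right) \left(-9\right) = 52 \left(-9\right) = -468$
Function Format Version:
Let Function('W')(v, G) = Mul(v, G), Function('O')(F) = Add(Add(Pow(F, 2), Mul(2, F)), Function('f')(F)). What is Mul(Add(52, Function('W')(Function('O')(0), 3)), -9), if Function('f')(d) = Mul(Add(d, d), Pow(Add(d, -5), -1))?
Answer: -468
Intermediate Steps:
Function('f')(d) = Mul(2, d, Pow(Add(-5, d), -1)) (Function('f')(d) = Mul(Mul(2, d), Pow(Add(-5, d), -1)) = Mul(2, d, Pow(Add(-5, d), -1)))
Function('O')(F) = Add(Pow(F, 2), Mul(2, F), Mul(2, F, Pow(Add(-5, F), -1))) (Function('O')(F) = Add(Add(Pow(F, 2), Mul(2, F)), Mul(2, F, Pow(Add(-5, F), -1))) = Add(Pow(F, 2), Mul(2, F), Mul(2, F, Pow(Add(-5, F), -1))))
Function('W')(v, G) = Mul(G, v)
Mul(Add(52, Function('W')(Function('O')(0), 3)), -9) = Mul(Add(52, Mul(3, Mul(0, Pow(Add(-5, 0), -1), Add(2, Mul(Add(-5, 0), Add(2, 0)))))), -9) = Mul(Add(52, Mul(3, Mul(0, Pow(-5, -1), Add(2, Mul(-5, 2))))), -9) = Mul(Add(52, Mul(3, Mul(0, Rational(-1, 5), Add(2, -10)))), -9) = Mul(Add(52, Mul(3, Mul(0, Rational(-1, 5), -8))), -9) = Mul(Add(52, Mul(3, 0)), -9) = Mul(Add(52, 0), -9) = Mul(52, -9) = -468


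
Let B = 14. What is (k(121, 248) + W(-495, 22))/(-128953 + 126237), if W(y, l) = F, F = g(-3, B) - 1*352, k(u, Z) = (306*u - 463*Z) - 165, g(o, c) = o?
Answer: 39159/1358 ≈ 28.836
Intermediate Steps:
k(u, Z) = -165 - 463*Z + 306*u (k(u, Z) = (-463*Z + 306*u) - 165 = -165 - 463*Z + 306*u)
F = -355 (F = -3 - 1*352 = -3 - 352 = -355)
W(y, l) = -355
(k(121, 248) + W(-495, 22))/(-128953 + 126237) = ((-165 - 463*248 + 306*121) - 355)/(-128953 + 126237) = ((-165 - 114824 + 37026) - 355)/(-2716) = (-77963 - 355)*(-1/2716) = -78318*(-1/2716) = 39159/1358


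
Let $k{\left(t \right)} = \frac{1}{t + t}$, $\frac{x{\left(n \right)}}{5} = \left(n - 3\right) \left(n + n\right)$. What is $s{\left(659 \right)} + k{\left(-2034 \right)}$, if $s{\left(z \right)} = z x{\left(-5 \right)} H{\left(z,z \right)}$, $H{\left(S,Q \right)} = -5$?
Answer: $- \frac{5361624001}{4068} \approx -1.318 \cdot 10^{6}$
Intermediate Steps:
$x{\left(n \right)} = 10 n \left(-3 + n\right)$ ($x{\left(n \right)} = 5 \left(n - 3\right) \left(n + n\right) = 5 \left(-3 + n\right) 2 n = 5 \cdot 2 n \left(-3 + n\right) = 10 n \left(-3 + n\right)$)
$k{\left(t \right)} = \frac{1}{2 t}$
$s{\left(z \right)} = - 2000 z$ ($s{\left(z \right)} = z 10 \left(-5\right) \left(-3 - 5\right) \left(-5\right) = z 10 \left(-5\right) \left(-8\right) \left(-5\right) = z 400 \left(-5\right) = 400 z \left(-5\right) = - 2000 z$)
$s{\left(659 \right)} + k{\left(-2034 \right)} = \left(-2000\right) 659 + \frac{1}{2 \left(-2034\right)} = -1318000 + \frac{1}{2} \left(- \frac{1}{2034}\right) = -1318000 - \frac{1}{4068} = - \frac{5361624001}{4068}$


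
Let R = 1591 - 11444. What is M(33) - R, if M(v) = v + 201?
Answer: 10087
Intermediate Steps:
M(v) = 201 + v
R = -9853
M(33) - R = (201 + 33) - 1*(-9853) = 234 + 9853 = 10087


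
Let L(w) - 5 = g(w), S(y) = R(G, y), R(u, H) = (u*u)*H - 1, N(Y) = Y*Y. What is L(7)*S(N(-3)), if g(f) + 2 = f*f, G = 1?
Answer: 416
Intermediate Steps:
N(Y) = Y²
R(u, H) = -1 + H*u² (R(u, H) = u²*H - 1 = H*u² - 1 = -1 + H*u²)
g(f) = -2 + f² (g(f) = -2 + f*f = -2 + f²)
S(y) = -1 + y (S(y) = -1 + y*1² = -1 + y*1 = -1 + y)
L(w) = 3 + w² (L(w) = 5 + (-2 + w²) = 3 + w²)
L(7)*S(N(-3)) = (3 + 7²)*(-1 + (-3)²) = (3 + 49)*(-1 + 9) = 52*8 = 416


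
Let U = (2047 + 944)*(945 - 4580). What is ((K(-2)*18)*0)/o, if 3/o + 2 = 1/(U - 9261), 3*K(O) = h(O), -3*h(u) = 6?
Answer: 0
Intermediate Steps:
h(u) = -2 (h(u) = -⅓*6 = -2)
K(O) = -⅔ (K(O) = (⅓)*(-2) = -⅔)
U = -10872285 (U = 2991*(-3635) = -10872285)
o = -32644638/21763093 (o = 3/(-2 + 1/(-10872285 - 9261)) = 3/(-2 + 1/(-10881546)) = 3/(-2 - 1/10881546) = 3/(-21763093/10881546) = 3*(-10881546/21763093) = -32644638/21763093 ≈ -1.5000)
((K(-2)*18)*0)/o = (-⅔*18*0)/(-32644638/21763093) = -12*0*(-21763093/32644638) = 0*(-21763093/32644638) = 0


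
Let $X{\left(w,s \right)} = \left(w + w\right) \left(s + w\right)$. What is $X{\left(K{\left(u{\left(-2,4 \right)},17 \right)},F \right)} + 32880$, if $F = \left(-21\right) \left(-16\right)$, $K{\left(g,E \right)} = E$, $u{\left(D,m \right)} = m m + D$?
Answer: $44882$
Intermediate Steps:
$u{\left(D,m \right)} = D + m^{2}$ ($u{\left(D,m \right)} = m^{2} + D = D + m^{2}$)
$F = 336$
$X{\left(w,s \right)} = 2 w \left(s + w\right)$
$X{\left(K{\left(u{\left(-2,4 \right)},17 \right)},F \right)} + 32880 = 2 \cdot 17 \left(336 + 17\right) + 32880 = 2 \cdot 17 \cdot 353 + 32880 = 12002 + 32880 = 44882$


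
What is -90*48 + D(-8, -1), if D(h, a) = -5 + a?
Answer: -4326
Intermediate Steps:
-90*48 + D(-8, -1) = -90*48 + (-5 - 1) = -4320 - 6 = -4326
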